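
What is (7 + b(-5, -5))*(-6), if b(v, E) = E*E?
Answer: -192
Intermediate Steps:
b(v, E) = E**2
(7 + b(-5, -5))*(-6) = (7 + (-5)**2)*(-6) = (7 + 25)*(-6) = 32*(-6) = -192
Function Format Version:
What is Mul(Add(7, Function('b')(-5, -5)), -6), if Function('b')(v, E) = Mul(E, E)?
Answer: -192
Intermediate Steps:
Function('b')(v, E) = Pow(E, 2)
Mul(Add(7, Function('b')(-5, -5)), -6) = Mul(Add(7, Pow(-5, 2)), -6) = Mul(Add(7, 25), -6) = Mul(32, -6) = -192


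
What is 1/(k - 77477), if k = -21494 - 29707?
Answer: -1/128678 ≈ -7.7713e-6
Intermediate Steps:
k = -51201
1/(k - 77477) = 1/(-51201 - 77477) = 1/(-128678) = -1/128678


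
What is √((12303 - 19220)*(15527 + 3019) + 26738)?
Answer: 2*I*√32063986 ≈ 11325.0*I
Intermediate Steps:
√((12303 - 19220)*(15527 + 3019) + 26738) = √(-6917*18546 + 26738) = √(-128282682 + 26738) = √(-128255944) = 2*I*√32063986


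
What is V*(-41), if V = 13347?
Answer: -547227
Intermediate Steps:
V*(-41) = 13347*(-41) = -547227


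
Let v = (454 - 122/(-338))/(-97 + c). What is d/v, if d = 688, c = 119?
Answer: 2557984/76787 ≈ 33.313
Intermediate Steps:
v = 76787/3718 (v = (454 - 122/(-338))/(-97 + 119) = (454 - 122*(-1/338))/22 = (454 + 61/169)*(1/22) = (76787/169)*(1/22) = 76787/3718 ≈ 20.653)
d/v = 688/(76787/3718) = 688*(3718/76787) = 2557984/76787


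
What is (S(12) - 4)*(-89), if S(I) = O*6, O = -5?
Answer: 3026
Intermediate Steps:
S(I) = -30 (S(I) = -5*6 = -30)
(S(12) - 4)*(-89) = (-30 - 4)*(-89) = -34*(-89) = 3026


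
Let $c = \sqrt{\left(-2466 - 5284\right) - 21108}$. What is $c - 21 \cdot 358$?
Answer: $-7518 + i \sqrt{28858} \approx -7518.0 + 169.88 i$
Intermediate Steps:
$c = i \sqrt{28858}$ ($c = \sqrt{\left(-2466 - 5284\right) - 21108} = \sqrt{-7750 - 21108} = \sqrt{-28858} = i \sqrt{28858} \approx 169.88 i$)
$c - 21 \cdot 358 = i \sqrt{28858} - 21 \cdot 358 = i \sqrt{28858} - 7518 = -7518 + i \sqrt{28858}$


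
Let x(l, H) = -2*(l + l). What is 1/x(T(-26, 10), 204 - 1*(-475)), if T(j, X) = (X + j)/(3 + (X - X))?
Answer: 3/64 ≈ 0.046875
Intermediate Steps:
T(j, X) = X/3 + j/3 (T(j, X) = (X + j)/(3 + 0) = (X + j)/3 = (X + j)*(⅓) = X/3 + j/3)
x(l, H) = -4*l
1/x(T(-26, 10), 204 - 1*(-475)) = 1/(-4*((⅓)*10 + (⅓)*(-26))) = 1/(-4*(10/3 - 26/3)) = 1/(-4*(-16/3)) = 1/(64/3) = 3/64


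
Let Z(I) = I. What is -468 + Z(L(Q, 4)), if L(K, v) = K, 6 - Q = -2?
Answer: -460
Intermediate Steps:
Q = 8 (Q = 6 - 1*(-2) = 6 + 2 = 8)
-468 + Z(L(Q, 4)) = -468 + 8 = -460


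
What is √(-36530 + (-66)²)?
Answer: I*√32174 ≈ 179.37*I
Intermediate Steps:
√(-36530 + (-66)²) = √(-36530 + 4356) = √(-32174) = I*√32174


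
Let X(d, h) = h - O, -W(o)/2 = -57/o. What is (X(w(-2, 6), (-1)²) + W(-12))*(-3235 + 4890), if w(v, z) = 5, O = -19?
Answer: 34755/2 ≈ 17378.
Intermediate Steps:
W(o) = 114/o (W(o) = -(-114)/o = 114/o)
X(d, h) = 19 + h (X(d, h) = h - 1*(-19) = h + 19 = 19 + h)
(X(w(-2, 6), (-1)²) + W(-12))*(-3235 + 4890) = ((19 + (-1)²) + 114/(-12))*(-3235 + 4890) = ((19 + 1) + 114*(-1/12))*1655 = (20 - 19/2)*1655 = (21/2)*1655 = 34755/2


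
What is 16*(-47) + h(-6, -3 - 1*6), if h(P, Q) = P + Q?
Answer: -767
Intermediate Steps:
16*(-47) + h(-6, -3 - 1*6) = 16*(-47) + (-6 + (-3 - 1*6)) = -752 + (-6 + (-3 - 6)) = -752 + (-6 - 9) = -752 - 15 = -767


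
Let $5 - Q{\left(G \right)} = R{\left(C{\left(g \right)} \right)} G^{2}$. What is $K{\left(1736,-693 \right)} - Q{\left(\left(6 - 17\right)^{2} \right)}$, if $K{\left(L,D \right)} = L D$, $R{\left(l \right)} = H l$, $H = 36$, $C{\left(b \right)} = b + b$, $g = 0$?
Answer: $-1203053$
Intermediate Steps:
$C{\left(b \right)} = 2 b$
$R{\left(l \right)} = 36 l$
$Q{\left(G \right)} = 5$ ($Q{\left(G \right)} = 5 - 36 \cdot 2 \cdot 0 G^{2} = 5 - 36 \cdot 0 G^{2} = 5 - 0 G^{2} = 5 - 0 = 5 + 0 = 5$)
$K{\left(L,D \right)} = D L$
$K{\left(1736,-693 \right)} - Q{\left(\left(6 - 17\right)^{2} \right)} = \left(-693\right) 1736 - 5 = -1203048 - 5 = -1203053$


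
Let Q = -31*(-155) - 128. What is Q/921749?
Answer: 4677/921749 ≈ 0.0050740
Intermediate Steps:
Q = 4677 (Q = 4805 - 128 = 4677)
Q/921749 = 4677/921749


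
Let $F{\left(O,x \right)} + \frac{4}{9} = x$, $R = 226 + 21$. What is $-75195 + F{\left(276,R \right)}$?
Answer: $- \frac{674536}{9} \approx -74949.0$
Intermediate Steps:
$R = 247$
$F{\left(O,x \right)} = - \frac{4}{9} + x$
$-75195 + F{\left(276,R \right)} = -75195 + \left(- \frac{4}{9} + 247\right) = -75195 + \frac{2219}{9} = - \frac{674536}{9}$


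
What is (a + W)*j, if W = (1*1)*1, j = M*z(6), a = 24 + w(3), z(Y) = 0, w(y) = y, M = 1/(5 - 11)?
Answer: 0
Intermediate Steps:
M = -1/6 (M = 1/(-6) = -1/6 ≈ -0.16667)
a = 27 (a = 24 + 3 = 27)
j = 0 (j = -1/6*0 = 0)
W = 1 (W = 1*1 = 1)
(a + W)*j = (27 + 1)*0 = 28*0 = 0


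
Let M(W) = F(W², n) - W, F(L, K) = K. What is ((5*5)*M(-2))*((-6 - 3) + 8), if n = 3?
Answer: -125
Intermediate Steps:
M(W) = 3 - W
((5*5)*M(-2))*((-6 - 3) + 8) = ((5*5)*(3 - 1*(-2)))*((-6 - 3) + 8) = (25*(3 + 2))*(-9 + 8) = (25*5)*(-1) = 125*(-1) = -125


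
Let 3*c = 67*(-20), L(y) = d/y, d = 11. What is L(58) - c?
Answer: 77753/174 ≈ 446.86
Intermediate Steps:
L(y) = 11/y
c = -1340/3 (c = (67*(-20))/3 = (⅓)*(-1340) = -1340/3 ≈ -446.67)
L(58) - c = 11/58 - 1*(-1340/3) = 11*(1/58) + 1340/3 = 11/58 + 1340/3 = 77753/174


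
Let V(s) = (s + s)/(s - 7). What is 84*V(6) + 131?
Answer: -877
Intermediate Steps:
V(s) = 2*s/(-7 + s) (V(s) = (2*s)/(-7 + s) = 2*s/(-7 + s))
84*V(6) + 131 = 84*(2*6/(-7 + 6)) + 131 = 84*(2*6/(-1)) + 131 = 84*(2*6*(-1)) + 131 = 84*(-12) + 131 = -1008 + 131 = -877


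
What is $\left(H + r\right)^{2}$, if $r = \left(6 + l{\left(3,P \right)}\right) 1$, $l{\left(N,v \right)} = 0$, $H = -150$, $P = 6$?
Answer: $20736$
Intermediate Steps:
$r = 6$ ($r = \left(6 + 0\right) 1 = 6 \cdot 1 = 6$)
$\left(H + r\right)^{2} = \left(-150 + 6\right)^{2} = \left(-144\right)^{2} = 20736$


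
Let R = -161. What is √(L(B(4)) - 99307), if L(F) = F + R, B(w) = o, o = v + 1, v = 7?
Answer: 2*I*√24865 ≈ 315.37*I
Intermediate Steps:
o = 8 (o = 7 + 1 = 8)
B(w) = 8
L(F) = -161 + F (L(F) = F - 161 = -161 + F)
√(L(B(4)) - 99307) = √((-161 + 8) - 99307) = √(-153 - 99307) = √(-99460) = 2*I*√24865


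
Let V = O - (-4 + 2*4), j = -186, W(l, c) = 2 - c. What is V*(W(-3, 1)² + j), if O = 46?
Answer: -7770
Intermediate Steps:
V = 42 (V = 46 - (-4 + 2*4) = 46 - (-4 + 8) = 46 - 1*4 = 46 - 4 = 42)
V*(W(-3, 1)² + j) = 42*((2 - 1*1)² - 186) = 42*((2 - 1)² - 186) = 42*(1² - 186) = 42*(1 - 186) = 42*(-185) = -7770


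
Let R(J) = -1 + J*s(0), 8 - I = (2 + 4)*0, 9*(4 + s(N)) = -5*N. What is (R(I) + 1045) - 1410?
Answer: -398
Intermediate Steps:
s(N) = -4 - 5*N/9 (s(N) = -4 + (-5*N)/9 = -4 - 5*N/9)
I = 8 (I = 8 - (2 + 4)*0 = 8 - 6*0 = 8 - 1*0 = 8 + 0 = 8)
R(J) = -1 - 4*J (R(J) = -1 + J*(-4 - 5/9*0) = -1 + J*(-4 + 0) = -1 + J*(-4) = -1 - 4*J)
(R(I) + 1045) - 1410 = ((-1 - 4*8) + 1045) - 1410 = ((-1 - 32) + 1045) - 1410 = (-33 + 1045) - 1410 = 1012 - 1410 = -398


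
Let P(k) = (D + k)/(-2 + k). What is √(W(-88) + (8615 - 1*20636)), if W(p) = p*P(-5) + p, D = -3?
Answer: I*√598269/7 ≈ 110.5*I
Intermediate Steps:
P(k) = (-3 + k)/(-2 + k)
W(p) = 15*p/7 (W(p) = p*((-3 - 5)/(-2 - 5)) + p = p*(-8/(-7)) + p = p*(-⅐*(-8)) + p = p*(8/7) + p = 8*p/7 + p = 15*p/7)
√(W(-88) + (8615 - 1*20636)) = √((15/7)*(-88) + (8615 - 1*20636)) = √(-1320/7 + (8615 - 20636)) = √(-1320/7 - 12021) = √(-85467/7) = I*√598269/7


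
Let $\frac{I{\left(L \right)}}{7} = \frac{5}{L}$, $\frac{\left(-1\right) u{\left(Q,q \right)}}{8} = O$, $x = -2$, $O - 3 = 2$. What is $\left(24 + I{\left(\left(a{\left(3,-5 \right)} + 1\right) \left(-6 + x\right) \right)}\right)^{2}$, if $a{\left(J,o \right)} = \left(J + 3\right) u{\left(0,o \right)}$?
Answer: $\frac{2108921929}{3655744} \approx 576.88$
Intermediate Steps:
$O = 5$ ($O = 3 + 2 = 5$)
$u{\left(Q,q \right)} = -40$ ($u{\left(Q,q \right)} = \left(-8\right) 5 = -40$)
$a{\left(J,o \right)} = -120 - 40 J$ ($a{\left(J,o \right)} = \left(J + 3\right) \left(-40\right) = \left(3 + J\right) \left(-40\right) = -120 - 40 J$)
$I{\left(L \right)} = \frac{35}{L}$ ($I{\left(L \right)} = 7 \frac{5}{L} = \frac{35}{L}$)
$\left(24 + I{\left(\left(a{\left(3,-5 \right)} + 1\right) \left(-6 + x\right) \right)}\right)^{2} = \left(24 + \frac{35}{\left(\left(-120 - 120\right) + 1\right) \left(-6 - 2\right)}\right)^{2} = \left(24 + \frac{35}{\left(\left(-120 - 120\right) + 1\right) \left(-8\right)}\right)^{2} = \left(24 + \frac{35}{\left(-240 + 1\right) \left(-8\right)}\right)^{2} = \left(24 + \frac{35}{\left(-239\right) \left(-8\right)}\right)^{2} = \left(24 + \frac{35}{1912}\right)^{2} = \left(\frac{45923}{1912}\right)^{2} = \frac{2108921929}{3655744}$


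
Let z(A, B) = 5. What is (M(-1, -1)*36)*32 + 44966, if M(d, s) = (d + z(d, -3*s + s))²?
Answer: 63398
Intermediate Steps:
M(d, s) = (5 + d)² (M(d, s) = (d + 5)² = (5 + d)²)
(M(-1, -1)*36)*32 + 44966 = ((5 - 1)²*36)*32 + 44966 = (4²*36)*32 + 44966 = (16*36)*32 + 44966 = 576*32 + 44966 = 18432 + 44966 = 63398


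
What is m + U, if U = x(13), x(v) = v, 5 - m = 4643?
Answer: -4625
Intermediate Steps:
m = -4638 (m = 5 - 1*4643 = 5 - 4643 = -4638)
U = 13
m + U = -4638 + 13 = -4625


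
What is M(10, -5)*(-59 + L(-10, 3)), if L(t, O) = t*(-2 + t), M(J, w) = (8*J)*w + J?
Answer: -23790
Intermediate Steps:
M(J, w) = J + 8*J*w (M(J, w) = 8*J*w + J = J + 8*J*w)
M(10, -5)*(-59 + L(-10, 3)) = (10*(1 + 8*(-5)))*(-59 - 10*(-2 - 10)) = (10*(1 - 40))*(-59 - 10*(-12)) = (10*(-39))*(-59 + 120) = -390*61 = -23790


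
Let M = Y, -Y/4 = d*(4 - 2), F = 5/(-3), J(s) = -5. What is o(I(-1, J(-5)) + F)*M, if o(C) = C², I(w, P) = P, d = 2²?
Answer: -12800/9 ≈ -1422.2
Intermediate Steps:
d = 4
F = -5/3 (F = 5*(-⅓) = -5/3 ≈ -1.6667)
Y = -32 (Y = -16*(4 - 2) = -16*2 = -4*8 = -32)
M = -32
o(I(-1, J(-5)) + F)*M = (-5 - 5/3)²*(-32) = (-20/3)²*(-32) = (400/9)*(-32) = -12800/9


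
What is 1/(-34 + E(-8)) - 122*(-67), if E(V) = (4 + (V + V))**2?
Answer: 899141/110 ≈ 8174.0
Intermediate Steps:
E(V) = (4 + 2*V)**2
1/(-34 + E(-8)) - 122*(-67) = 1/(-34 + 4*(2 - 8)**2) - 122*(-67) = 1/(-34 + 4*(-6)**2) + 8174 = 1/(-34 + 4*36) + 8174 = 1/(-34 + 144) + 8174 = 1/110 + 8174 = 899141/110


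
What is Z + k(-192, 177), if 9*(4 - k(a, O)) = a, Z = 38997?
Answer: 117067/3 ≈ 39022.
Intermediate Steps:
k(a, O) = 4 - a/9
Z + k(-192, 177) = 38997 + (4 - 1/9*(-192)) = 38997 + (4 + 64/3) = 38997 + 76/3 = 117067/3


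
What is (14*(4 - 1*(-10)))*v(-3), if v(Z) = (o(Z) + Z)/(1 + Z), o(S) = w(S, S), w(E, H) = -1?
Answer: 392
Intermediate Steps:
o(S) = -1
v(Z) = (-1 + Z)/(1 + Z)
(14*(4 - 1*(-10)))*v(-3) = (14*(4 - 1*(-10)))*((-1 - 3)/(1 - 3)) = (14*(4 + 10))*(-4/(-2)) = (14*14)*(-½*(-4)) = 196*2 = 392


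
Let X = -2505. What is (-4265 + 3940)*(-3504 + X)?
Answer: 1952925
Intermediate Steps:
(-4265 + 3940)*(-3504 + X) = (-4265 + 3940)*(-3504 - 2505) = -325*(-6009) = 1952925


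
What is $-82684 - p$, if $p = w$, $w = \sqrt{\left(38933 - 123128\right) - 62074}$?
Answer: $-82684 - i \sqrt{146269} \approx -82684.0 - 382.45 i$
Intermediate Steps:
$w = i \sqrt{146269}$ ($w = \sqrt{-84195 - 62074} = \sqrt{-146269} = i \sqrt{146269} \approx 382.45 i$)
$p = i \sqrt{146269} \approx 382.45 i$
$-82684 - p = -82684 - i \sqrt{146269}$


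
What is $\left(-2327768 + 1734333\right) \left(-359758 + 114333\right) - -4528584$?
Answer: $145648313459$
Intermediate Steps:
$\left(-2327768 + 1734333\right) \left(-359758 + 114333\right) - -4528584 = \left(-593435\right) \left(-245425\right) + 4528584 = 145643784875 + 4528584 = 145648313459$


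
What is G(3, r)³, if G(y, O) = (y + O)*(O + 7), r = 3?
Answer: 216000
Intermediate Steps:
G(y, O) = (7 + O)*(O + y) (G(y, O) = (O + y)*(7 + O) = (7 + O)*(O + y))
G(3, r)³ = (3² + 7*3 + 7*3 + 3*3)³ = (9 + 21 + 21 + 9)³ = 60³ = 216000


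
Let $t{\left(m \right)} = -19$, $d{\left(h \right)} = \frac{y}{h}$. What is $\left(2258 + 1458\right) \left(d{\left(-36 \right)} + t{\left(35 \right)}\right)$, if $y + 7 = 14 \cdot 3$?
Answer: $- \frac{667951}{9} \approx -74217.0$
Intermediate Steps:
$y = 35$ ($y = -7 + 14 \cdot 3 = -7 + 42 = 35$)
$d{\left(h \right)} = \frac{35}{h}$
$\left(2258 + 1458\right) \left(d{\left(-36 \right)} + t{\left(35 \right)}\right) = \left(2258 + 1458\right) \left(\frac{35}{-36} - 19\right) = 3716 \left(35 \left(- \frac{1}{36}\right) - 19\right) = 3716 \left(- \frac{35}{36} - 19\right) = 3716 \left(- \frac{719}{36}\right) = - \frac{667951}{9}$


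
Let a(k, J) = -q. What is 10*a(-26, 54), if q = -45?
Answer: 450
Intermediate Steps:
a(k, J) = 45 (a(k, J) = -1*(-45) = 45)
10*a(-26, 54) = 10*45 = 450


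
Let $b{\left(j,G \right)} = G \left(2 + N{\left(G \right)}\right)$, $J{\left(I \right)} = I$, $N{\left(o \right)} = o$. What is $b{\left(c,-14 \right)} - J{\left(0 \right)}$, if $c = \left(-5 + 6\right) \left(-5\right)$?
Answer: $168$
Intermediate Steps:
$c = -5$ ($c = 1 \left(-5\right) = -5$)
$b{\left(j,G \right)} = G \left(2 + G\right)$
$b{\left(c,-14 \right)} - J{\left(0 \right)} = - 14 \left(2 - 14\right) - 0 = \left(-14\right) \left(-12\right) + 0 = 168 + 0 = 168$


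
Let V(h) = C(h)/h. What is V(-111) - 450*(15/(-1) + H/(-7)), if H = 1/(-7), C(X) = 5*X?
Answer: 330545/49 ≈ 6745.8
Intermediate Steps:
H = -⅐ ≈ -0.14286
V(h) = 5 (V(h) = (5*h)/h = 5)
V(-111) - 450*(15/(-1) + H/(-7)) = 5 - 450*(15/(-1) - ⅐/(-7)) = 5 - 450*(15*(-1) - ⅐*(-⅐)) = 5 - 450*(-15 + 1/49) = 5 - 450*(-734)/49 = 5 - 1*(-330300/49) = 5 + 330300/49 = 330545/49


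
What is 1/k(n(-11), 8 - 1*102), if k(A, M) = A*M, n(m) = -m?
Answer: -1/1034 ≈ -0.00096712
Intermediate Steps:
1/k(n(-11), 8 - 1*102) = 1/((-1*(-11))*(8 - 1*102)) = 1/(11*(8 - 102)) = 1/(11*(-94)) = 1/(-1034) = -1/1034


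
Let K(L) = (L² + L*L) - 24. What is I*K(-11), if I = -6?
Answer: -1308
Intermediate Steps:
K(L) = -24 + 2*L² (K(L) = (L² + L²) - 24 = 2*L² - 24 = -24 + 2*L²)
I*K(-11) = -6*(-24 + 2*(-11)²) = -6*(-24 + 2*121) = -6*(-24 + 242) = -6*218 = -1308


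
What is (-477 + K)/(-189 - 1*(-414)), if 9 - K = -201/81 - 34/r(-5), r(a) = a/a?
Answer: -11651/6075 ≈ -1.9179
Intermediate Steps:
r(a) = 1
K = 1228/27 (K = 9 - (-201/81 - 34/1) = 9 - (-201*1/81 - 34*1) = 9 - (-67/27 - 34) = 9 - 1*(-985/27) = 9 + 985/27 = 1228/27 ≈ 45.482)
(-477 + K)/(-189 - 1*(-414)) = (-477 + 1228/27)/(-189 - 1*(-414)) = -11651/(27*(-189 + 414)) = -11651/27/225 = -11651/27*1/225 = -11651/6075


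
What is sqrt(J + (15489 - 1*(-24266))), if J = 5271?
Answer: sqrt(45026) ≈ 212.19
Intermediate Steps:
sqrt(J + (15489 - 1*(-24266))) = sqrt(5271 + (15489 - 1*(-24266))) = sqrt(5271 + (15489 + 24266)) = sqrt(5271 + 39755) = sqrt(45026)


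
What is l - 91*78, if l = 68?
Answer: -7030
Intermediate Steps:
l - 91*78 = 68 - 91*78 = 68 - 7098 = -7030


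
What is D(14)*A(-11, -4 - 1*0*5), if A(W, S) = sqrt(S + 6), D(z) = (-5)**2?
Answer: 25*sqrt(2) ≈ 35.355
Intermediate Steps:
D(z) = 25
A(W, S) = sqrt(6 + S)
D(14)*A(-11, -4 - 1*0*5) = 25*sqrt(6 + (-4 - 1*0*5)) = 25*sqrt(6 + (-4 + 0*5)) = 25*sqrt(6 + (-4 + 0)) = 25*sqrt(6 - 4) = 25*sqrt(2)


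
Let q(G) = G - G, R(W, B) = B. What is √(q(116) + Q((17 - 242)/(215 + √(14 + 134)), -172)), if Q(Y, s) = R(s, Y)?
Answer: 15*I/√(215 + 2*√37) ≈ 0.99522*I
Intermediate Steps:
Q(Y, s) = Y
q(G) = 0
√(q(116) + Q((17 - 242)/(215 + √(14 + 134)), -172)) = √(0 + (17 - 242)/(215 + √(14 + 134))) = √(0 - 225/(215 + √148)) = √(0 - 225/(215 + 2*√37)) = √(-225/(215 + 2*√37)) = 15*I/√(215 + 2*√37)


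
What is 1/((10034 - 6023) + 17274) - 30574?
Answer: -650767589/21285 ≈ -30574.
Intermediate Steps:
1/((10034 - 6023) + 17274) - 30574 = 1/(4011 + 17274) - 30574 = 1/21285 - 30574 = -650767589/21285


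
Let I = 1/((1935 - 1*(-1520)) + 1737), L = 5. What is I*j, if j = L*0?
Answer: 0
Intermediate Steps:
j = 0 (j = 5*0 = 0)
I = 1/5192 (I = 1/((1935 + 1520) + 1737) = 1/(3455 + 1737) = 1/5192 ≈ 0.00019260)
I*j = (1/5192)*0 = 0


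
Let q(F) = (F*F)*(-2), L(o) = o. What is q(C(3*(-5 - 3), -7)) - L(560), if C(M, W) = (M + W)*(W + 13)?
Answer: -69752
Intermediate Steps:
C(M, W) = (13 + W)*(M + W) (C(M, W) = (M + W)*(13 + W) = (13 + W)*(M + W))
q(F) = -2*F² (q(F) = F²*(-2) = -2*F²)
q(C(3*(-5 - 3), -7)) - L(560) = -2*((-7)² + 13*(3*(-5 - 3)) + 13*(-7) + (3*(-5 - 3))*(-7))² - 1*560 = -2*(49 + 13*(3*(-8)) - 91 + (3*(-8))*(-7))² - 560 = -2*(49 + 13*(-24) - 91 - 24*(-7))² - 560 = -2*(49 - 312 - 91 + 168)² - 560 = -2*(-186)² - 560 = -2*34596 - 560 = -69192 - 560 = -69752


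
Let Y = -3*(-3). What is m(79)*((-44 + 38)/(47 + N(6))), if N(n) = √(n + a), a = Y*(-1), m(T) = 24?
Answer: -1692/553 + 36*I*√3/553 ≈ -3.0597 + 0.11276*I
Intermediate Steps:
Y = 9
a = -9 (a = 9*(-1) = -9)
N(n) = √(-9 + n) (N(n) = √(n - 9) = √(-9 + n))
m(79)*((-44 + 38)/(47 + N(6))) = 24*((-44 + 38)/(47 + √(-9 + 6))) = 24*(-6/(47 + √(-3))) = 24*(-6/(47 + I*√3)) = -144/(47 + I*√3)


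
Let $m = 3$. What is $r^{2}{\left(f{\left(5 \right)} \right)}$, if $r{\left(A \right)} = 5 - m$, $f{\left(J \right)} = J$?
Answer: $4$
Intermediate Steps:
$r{\left(A \right)} = 2$ ($r{\left(A \right)} = 5 - 3 = 2$)
$r^{2}{\left(f{\left(5 \right)} \right)} = 2^{2} = 4$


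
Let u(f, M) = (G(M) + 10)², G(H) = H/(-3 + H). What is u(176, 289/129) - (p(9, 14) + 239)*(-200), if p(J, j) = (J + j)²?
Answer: 1475651881/9604 ≈ 1.5365e+5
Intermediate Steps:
u(f, M) = (10 + M/(-3 + M))² (u(f, M) = (M/(-3 + M) + 10)² = (10 + M/(-3 + M))²)
u(176, 289/129) - (p(9, 14) + 239)*(-200) = (-30 + 11*(289/129))²/(-3 + 289/129)² - ((9 + 14)² + 239)*(-200) = (-30 + 11*(289*(1/129)))²/(-3 + 289*(1/129))² - (23² + 239)*(-200) = (-30 + 11*(289/129))²/(-3 + 289/129)² - (529 + 239)*(-200) = (-30 + 3179/129)²/(-98/129)² - 768*(-200) = (-691/129)²*(16641/9604) - 1*(-153600) = (477481/16641)*(16641/9604) + 153600 = 477481/9604 + 153600 = 1475651881/9604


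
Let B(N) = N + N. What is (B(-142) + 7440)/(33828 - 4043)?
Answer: 7156/29785 ≈ 0.24026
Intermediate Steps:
B(N) = 2*N
(B(-142) + 7440)/(33828 - 4043) = (2*(-142) + 7440)/(33828 - 4043) = (-284 + 7440)/29785 = 7156*(1/29785) = 7156/29785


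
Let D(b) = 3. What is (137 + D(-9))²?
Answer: 19600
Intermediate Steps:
(137 + D(-9))² = (137 + 3)² = 140² = 19600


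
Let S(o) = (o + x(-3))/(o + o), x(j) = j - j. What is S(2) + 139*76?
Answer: 21129/2 ≈ 10565.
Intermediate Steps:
x(j) = 0
S(o) = ½ (S(o) = (o + 0)/(o + o) = o/((2*o)) = o*(1/(2*o)) = ½)
S(2) + 139*76 = ½ + 139*76 = ½ + 10564 = 21129/2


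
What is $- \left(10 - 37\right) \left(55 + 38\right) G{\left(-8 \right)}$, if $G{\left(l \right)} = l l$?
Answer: $160704$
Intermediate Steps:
$G{\left(l \right)} = l^{2}$
$- \left(10 - 37\right) \left(55 + 38\right) G{\left(-8 \right)} = - \left(10 - 37\right) \left(55 + 38\right) \left(-8\right)^{2} = - \left(-27\right) 93 \cdot 64 = - \left(-2511\right) 64 = \left(-1\right) \left(-160704\right) = 160704$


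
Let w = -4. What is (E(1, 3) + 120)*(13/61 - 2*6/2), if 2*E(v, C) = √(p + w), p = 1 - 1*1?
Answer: -42360/61 - 353*I/61 ≈ -694.43 - 5.7869*I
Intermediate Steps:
p = 0 (p = 1 - 1 = 0)
E(v, C) = I (E(v, C) = √(0 - 4)/2 = √(-4)/2 = (2*I)/2 = I)
(E(1, 3) + 120)*(13/61 - 2*6/2) = (I + 120)*(13/61 - 2*6/2) = (120 + I)*(13*(1/61) - 12*½) = (120 + I)*(13/61 - 6) = (120 + I)*(-353/61) = -42360/61 - 353*I/61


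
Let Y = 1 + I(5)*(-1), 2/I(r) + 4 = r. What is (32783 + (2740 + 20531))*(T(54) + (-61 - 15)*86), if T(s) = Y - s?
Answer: -369451914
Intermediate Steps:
I(r) = 2/(-4 + r)
Y = -1 (Y = 1 + (2/(-4 + 5))*(-1) = 1 + (2/1)*(-1) = 1 + (2*1)*(-1) = 1 + 2*(-1) = 1 - 2 = -1)
T(s) = -1 - s
(32783 + (2740 + 20531))*(T(54) + (-61 - 15)*86) = (32783 + (2740 + 20531))*((-1 - 1*54) + (-61 - 15)*86) = (32783 + 23271)*((-1 - 54) - 76*86) = 56054*(-55 - 6536) = 56054*(-6591) = -369451914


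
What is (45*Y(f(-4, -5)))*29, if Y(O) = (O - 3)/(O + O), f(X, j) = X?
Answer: 9135/8 ≈ 1141.9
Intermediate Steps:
Y(O) = (-3 + O)/(2*O) (Y(O) = (-3 + O)/((2*O)) = (-3 + O)*(1/(2*O)) = (-3 + O)/(2*O))
(45*Y(f(-4, -5)))*29 = (45*((1/2)*(-3 - 4)/(-4)))*29 = (45*((1/2)*(-1/4)*(-7)))*29 = (45*(7/8))*29 = (315/8)*29 = 9135/8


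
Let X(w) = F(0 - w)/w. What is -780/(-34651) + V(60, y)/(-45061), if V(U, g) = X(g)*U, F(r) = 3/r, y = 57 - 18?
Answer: 5940634040/263878072159 ≈ 0.022513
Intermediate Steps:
y = 39
X(w) = -3/w**2 (X(w) = (3/(0 - w))/w = (3/((-w)))/w = (3*(-1/w))/w = (-3/w)/w = -3/w**2)
V(U, g) = -3*U/g**2 (V(U, g) = (-3/g**2)*U = -3*U/g**2)
-780/(-34651) + V(60, y)/(-45061) = -780/(-34651) - 3*60/39**2/(-45061) = -780*(-1/34651) - 3*60*1/1521*(-1/45061) = 780/34651 - 20/169*(-1/45061) = 780/34651 + 20/7615309 = 5940634040/263878072159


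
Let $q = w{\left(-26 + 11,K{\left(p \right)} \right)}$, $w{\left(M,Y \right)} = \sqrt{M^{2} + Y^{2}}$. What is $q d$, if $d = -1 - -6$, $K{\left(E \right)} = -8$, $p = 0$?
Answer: $85$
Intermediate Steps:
$q = 17$ ($q = \sqrt{\left(-26 + 11\right)^{2} + \left(-8\right)^{2}} = \sqrt{\left(-15\right)^{2} + 64} = \sqrt{225 + 64} = \sqrt{289} = 17$)
$d = 5$ ($d = -1 + 6 = 5$)
$q d = 17 \cdot 5 = 85$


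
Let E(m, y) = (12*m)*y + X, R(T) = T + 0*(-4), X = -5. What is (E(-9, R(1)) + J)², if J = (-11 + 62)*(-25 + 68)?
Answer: 4326400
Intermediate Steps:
J = 2193 (J = 51*43 = 2193)
R(T) = T (R(T) = T + 0 = T)
E(m, y) = -5 + 12*m*y (E(m, y) = (12*m)*y - 5 = 12*m*y - 5 = -5 + 12*m*y)
(E(-9, R(1)) + J)² = ((-5 + 12*(-9)*1) + 2193)² = ((-5 - 108) + 2193)² = (-113 + 2193)² = 2080² = 4326400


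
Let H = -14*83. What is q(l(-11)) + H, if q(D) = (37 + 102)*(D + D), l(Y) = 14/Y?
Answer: -16674/11 ≈ -1515.8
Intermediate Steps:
H = -1162
q(D) = 278*D (q(D) = 139*(2*D) = 278*D)
q(l(-11)) + H = 278*(14/(-11)) - 1162 = 278*(14*(-1/11)) - 1162 = 278*(-14/11) - 1162 = -3892/11 - 1162 = -16674/11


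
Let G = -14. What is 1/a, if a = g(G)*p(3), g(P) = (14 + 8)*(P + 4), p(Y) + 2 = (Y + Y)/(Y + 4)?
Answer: 7/1760 ≈ 0.0039773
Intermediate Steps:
p(Y) = -2 + 2*Y/(4 + Y) (p(Y) = -2 + (Y + Y)/(Y + 4) = -2 + (2*Y)/(4 + Y) = -2 + 2*Y/(4 + Y))
g(P) = 88 + 22*P (g(P) = 22*(4 + P) = 88 + 22*P)
a = 1760/7 (a = (88 + 22*(-14))*(-8/(4 + 3)) = (88 - 308)*(-8/7) = -(-1760)/7 = -220*(-8/7) = 1760/7 ≈ 251.43)
1/a = 1/(1760/7) = 7/1760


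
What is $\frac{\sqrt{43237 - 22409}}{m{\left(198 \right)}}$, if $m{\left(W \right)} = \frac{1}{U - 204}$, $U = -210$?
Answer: $- 828 \sqrt{5207} \approx -59748.0$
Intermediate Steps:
$m{\left(W \right)} = - \frac{1}{414}$ ($m{\left(W \right)} = \frac{1}{-210 - 204} = \frac{1}{-414} = - \frac{1}{414}$)
$\frac{\sqrt{43237 - 22409}}{m{\left(198 \right)}} = \frac{\sqrt{43237 - 22409}}{- \frac{1}{414}} = \sqrt{20828} \left(-414\right) = 2 \sqrt{5207} \left(-414\right) = - 828 \sqrt{5207}$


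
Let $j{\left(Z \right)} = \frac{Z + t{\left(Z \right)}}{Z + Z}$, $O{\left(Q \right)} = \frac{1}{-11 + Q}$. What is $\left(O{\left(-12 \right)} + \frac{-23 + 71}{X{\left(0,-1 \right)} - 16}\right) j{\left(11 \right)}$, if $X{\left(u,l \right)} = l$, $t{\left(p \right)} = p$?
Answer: $- \frac{1121}{391} \approx -2.867$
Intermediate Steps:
$j{\left(Z \right)} = 1$ ($j{\left(Z \right)} = \frac{Z + Z}{Z + Z} = \frac{2 Z}{2 Z} = 2 Z \frac{1}{2 Z} = 1$)
$\left(O{\left(-12 \right)} + \frac{-23 + 71}{X{\left(0,-1 \right)} - 16}\right) j{\left(11 \right)} = \left(\frac{1}{-11 - 12} + \frac{-23 + 71}{-1 - 16}\right) 1 = \left(\frac{1}{-23} + \frac{48}{-17}\right) 1 = \left(- \frac{1}{23} + 48 \left(- \frac{1}{17}\right)\right) 1 = \left(- \frac{1}{23} - \frac{48}{17}\right) 1 = \left(- \frac{1121}{391}\right) 1 = - \frac{1121}{391}$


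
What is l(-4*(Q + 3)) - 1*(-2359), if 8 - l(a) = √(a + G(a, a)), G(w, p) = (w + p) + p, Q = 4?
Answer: 2367 - 4*I*√7 ≈ 2367.0 - 10.583*I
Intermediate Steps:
G(w, p) = w + 2*p (G(w, p) = (p + w) + p = w + 2*p)
l(a) = 8 - 2*√a (l(a) = 8 - √(a + (a + 2*a)) = 8 - √(a + 3*a) = 8 - √(4*a) = 8 - 2*√a)
l(-4*(Q + 3)) - 1*(-2359) = (8 - 2*2*I*√(4 + 3)) - 1*(-2359) = (8 - 2*2*I*√7) + 2359 = (8 - 4*I*√7) + 2359 = 2367 - 4*I*√7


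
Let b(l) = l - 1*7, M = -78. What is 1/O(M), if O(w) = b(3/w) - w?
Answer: 26/1845 ≈ 0.014092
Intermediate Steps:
b(l) = -7 + l (b(l) = l - 7 = -7 + l)
O(w) = -7 - w + 3/w (O(w) = (-7 + 3/w) - w = -7 - w + 3/w)
1/O(M) = 1/(-7 - 1*(-78) + 3/(-78)) = 1/(-7 + 78 + 3*(-1/78)) = 1/(-7 + 78 - 1/26) = 1/(1845/26) = 26/1845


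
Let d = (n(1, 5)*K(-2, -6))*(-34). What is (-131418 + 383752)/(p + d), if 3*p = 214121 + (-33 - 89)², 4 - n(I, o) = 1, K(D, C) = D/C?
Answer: 252334/76301 ≈ 3.3071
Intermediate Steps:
n(I, o) = 3 (n(I, o) = 4 - 1*1 = 4 - 1 = 3)
p = 76335 (p = (214121 + (-33 - 89)²)/3 = (214121 + (-122)²)/3 = (214121 + 14884)/3 = (⅓)*229005 = 76335)
d = -34 (d = (3*(-2/(-6)))*(-34) = (3*(-2*(-⅙)))*(-34) = (3*(⅓))*(-34) = 1*(-34) = -34)
(-131418 + 383752)/(p + d) = (-131418 + 383752)/(76335 - 34) = 252334/76301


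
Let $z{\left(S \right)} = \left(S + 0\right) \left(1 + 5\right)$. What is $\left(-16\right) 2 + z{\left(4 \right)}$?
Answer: $-8$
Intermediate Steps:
$z{\left(S \right)} = 6 S$ ($z{\left(S \right)} = S 6 = 6 S$)
$\left(-16\right) 2 + z{\left(4 \right)} = \left(-16\right) 2 + 6 \cdot 4 = -32 + 24 = -8$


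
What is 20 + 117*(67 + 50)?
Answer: 13709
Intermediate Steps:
20 + 117*(67 + 50) = 20 + 117*117 = 20 + 13689 = 13709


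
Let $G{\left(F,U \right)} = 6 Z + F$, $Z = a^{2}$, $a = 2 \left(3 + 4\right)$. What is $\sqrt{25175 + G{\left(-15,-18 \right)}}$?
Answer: $4 \sqrt{1646} \approx 162.28$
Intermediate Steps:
$a = 14$ ($a = 2 \cdot 7 = 14$)
$Z = 196$ ($Z = 14^{2} = 196$)
$G{\left(F,U \right)} = 1176 + F$ ($G{\left(F,U \right)} = 6 \cdot 196 + F = 1176 + F$)
$\sqrt{25175 + G{\left(-15,-18 \right)}} = \sqrt{25175 + \left(1176 - 15\right)} = \sqrt{25175 + 1161} = \sqrt{26336} = 4 \sqrt{1646}$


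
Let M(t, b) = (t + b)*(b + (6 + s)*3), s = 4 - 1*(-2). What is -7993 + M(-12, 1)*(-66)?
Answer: 18869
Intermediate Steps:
s = 6 (s = 4 + 2 = 6)
M(t, b) = (36 + b)*(b + t) (M(t, b) = (t + b)*(b + (6 + 6)*3) = (b + t)*(b + 12*3) = (b + t)*(b + 36) = (b + t)*(36 + b) = (36 + b)*(b + t))
-7993 + M(-12, 1)*(-66) = -7993 + (1² + 36*1 + 36*(-12) + 1*(-12))*(-66) = -7993 + (1 + 36 - 432 - 12)*(-66) = -7993 - 407*(-66) = -7993 + 26862 = 18869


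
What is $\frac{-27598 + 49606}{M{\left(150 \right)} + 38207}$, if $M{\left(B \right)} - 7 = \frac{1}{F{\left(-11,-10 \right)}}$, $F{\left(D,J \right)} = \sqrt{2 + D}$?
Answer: $\frac{7569123408}{13142788165} + \frac{66024 i}{13142788165} \approx 0.57591 + 5.0236 \cdot 10^{-6} i$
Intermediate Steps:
$M{\left(B \right)} = 7 - \frac{i}{3}$ ($M{\left(B \right)} = 7 + \frac{1}{\sqrt{2 - 11}} = 7 + \frac{1}{\sqrt{-9}} = 7 + \frac{1}{3 i} = 7 - \frac{i}{3}$)
$\frac{-27598 + 49606}{M{\left(150 \right)} + 38207} = \frac{-27598 + 49606}{\left(7 - \frac{i}{3}\right) + 38207} = \frac{22008}{38214 - \frac{i}{3}} = 22008 \frac{9 \left(38214 + \frac{i}{3}\right)}{13142788165} = \frac{198072 \left(38214 + \frac{i}{3}\right)}{13142788165}$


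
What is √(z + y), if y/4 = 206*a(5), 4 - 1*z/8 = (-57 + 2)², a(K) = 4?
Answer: 2*I*√5218 ≈ 144.47*I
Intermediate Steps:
z = -24168 (z = 32 - 8*(-57 + 2)² = 32 - 8*(-55)² = 32 - 8*3025 = 32 - 24200 = -24168)
y = 3296 (y = 4*(206*4) = 4*824 = 3296)
√(z + y) = √(-24168 + 3296) = √(-20872) = 2*I*√5218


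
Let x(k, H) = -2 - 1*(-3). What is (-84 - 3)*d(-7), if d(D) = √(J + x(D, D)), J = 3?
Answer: -174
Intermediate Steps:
x(k, H) = 1 (x(k, H) = -2 + 3 = 1)
d(D) = 2 (d(D) = √(3 + 1) = √4 = 2)
(-84 - 3)*d(-7) = (-84 - 3)*2 = -87*2 = -174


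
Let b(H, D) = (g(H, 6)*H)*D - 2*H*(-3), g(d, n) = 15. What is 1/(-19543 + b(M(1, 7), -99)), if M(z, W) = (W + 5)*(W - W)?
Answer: -1/19543 ≈ -5.1169e-5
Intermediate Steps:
M(z, W) = 0 (M(z, W) = (5 + W)*0 = 0)
b(H, D) = 6*H + 15*D*H (b(H, D) = (15*H)*D - 2*H*(-3) = 15*D*H + 6*H = 6*H + 15*D*H)
1/(-19543 + b(M(1, 7), -99)) = 1/(-19543 + 3*0*(2 + 5*(-99))) = 1/(-19543 + 3*0*(2 - 495)) = 1/(-19543 + 3*0*(-493)) = 1/(-19543 + 0) = 1/(-19543) = -1/19543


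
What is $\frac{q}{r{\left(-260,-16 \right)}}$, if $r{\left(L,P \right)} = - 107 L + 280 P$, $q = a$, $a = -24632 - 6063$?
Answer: $- \frac{6139}{4668} \approx -1.3151$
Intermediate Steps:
$a = -30695$
$q = -30695$
$\frac{q}{r{\left(-260,-16 \right)}} = - \frac{30695}{\left(-107\right) \left(-260\right) + 280 \left(-16\right)} = - \frac{30695}{27820 - 4480} = - \frac{30695}{23340} = \left(-30695\right) \frac{1}{23340} = - \frac{6139}{4668}$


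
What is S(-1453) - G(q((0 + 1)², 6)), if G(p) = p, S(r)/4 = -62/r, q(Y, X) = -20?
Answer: 29308/1453 ≈ 20.171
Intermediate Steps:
S(r) = -248/r (S(r) = 4*(-62/r) = -248/r)
S(-1453) - G(q((0 + 1)², 6)) = -248/(-1453) - 1*(-20) = -248*(-1/1453) + 20 = 248/1453 + 20 = 29308/1453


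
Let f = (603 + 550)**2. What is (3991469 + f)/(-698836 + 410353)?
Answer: -1773626/96161 ≈ -18.444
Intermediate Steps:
f = 1329409 (f = 1153**2 = 1329409)
(3991469 + f)/(-698836 + 410353) = (3991469 + 1329409)/(-698836 + 410353) = 5320878/(-288483) = 5320878*(-1/288483) = -1773626/96161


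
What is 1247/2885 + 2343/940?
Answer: 1586347/542380 ≈ 2.9248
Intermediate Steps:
1247/2885 + 2343/940 = 1586347/542380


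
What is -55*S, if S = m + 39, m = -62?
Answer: 1265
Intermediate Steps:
S = -23 (S = -62 + 39 = -23)
-55*S = -55*(-23) = 1265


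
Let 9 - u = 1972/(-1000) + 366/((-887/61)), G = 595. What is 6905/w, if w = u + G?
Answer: 1531183750/139955791 ≈ 10.940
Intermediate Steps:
u = 8014541/221750 (u = 9 - (1972/(-1000) + 366/((-887/61))) = 9 - (1972*(-1/1000) + 366/((-887*1/61))) = 9 - (-493/250 + 366/(-887/61)) = 9 - (-493/250 + 366*(-61/887)) = 9 - (-493/250 - 22326/887) = 9 - 1*(-6018791/221750) = 9 + 6018791/221750 = 8014541/221750 ≈ 36.142)
w = 139955791/221750 (w = 8014541/221750 + 595 = 139955791/221750 ≈ 631.14)
6905/w = 6905/(139955791/221750) = 6905*(221750/139955791) = 1531183750/139955791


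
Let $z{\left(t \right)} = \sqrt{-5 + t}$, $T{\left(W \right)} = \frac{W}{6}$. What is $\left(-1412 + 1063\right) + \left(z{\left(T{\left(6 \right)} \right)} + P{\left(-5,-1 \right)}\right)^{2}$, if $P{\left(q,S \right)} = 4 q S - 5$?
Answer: $-128 + 60 i \approx -128.0 + 60.0 i$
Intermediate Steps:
$T{\left(W \right)} = \frac{W}{6}$ ($T{\left(W \right)} = W \frac{1}{6} = \frac{W}{6}$)
$P{\left(q,S \right)} = -5 + 4 S q$ ($P{\left(q,S \right)} = 4 S q - 5 = -5 + 4 S q$)
$\left(-1412 + 1063\right) + \left(z{\left(T{\left(6 \right)} \right)} + P{\left(-5,-1 \right)}\right)^{2} = \left(-1412 + 1063\right) + \left(\sqrt{-5 + \frac{1}{6} \cdot 6} - \left(5 + 4 \left(-5\right)\right)\right)^{2} = -349 + \left(\sqrt{-5 + 1} + \left(-5 + 20\right)\right)^{2} = -349 + \left(\sqrt{-4} + 15\right)^{2} = -349 + \left(2 i + 15\right)^{2} = -349 + \left(15 + 2 i\right)^{2}$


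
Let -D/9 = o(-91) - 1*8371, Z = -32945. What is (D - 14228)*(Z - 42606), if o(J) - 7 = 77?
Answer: -4559880605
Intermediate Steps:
o(J) = 84 (o(J) = 7 + 77 = 84)
D = 74583 (D = -9*(84 - 1*8371) = -9*(84 - 8371) = -9*(-8287) = 74583)
(D - 14228)*(Z - 42606) = (74583 - 14228)*(-32945 - 42606) = 60355*(-75551) = -4559880605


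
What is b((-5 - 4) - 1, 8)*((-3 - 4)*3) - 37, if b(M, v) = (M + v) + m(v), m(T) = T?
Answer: -163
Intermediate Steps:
b(M, v) = M + 2*v (b(M, v) = (M + v) + v = M + 2*v)
b((-5 - 4) - 1, 8)*((-3 - 4)*3) - 37 = (((-5 - 4) - 1) + 2*8)*((-3 - 4)*3) - 37 = ((-9 - 1) + 16)*(-7*3) - 37 = (-10 + 16)*(-21) - 37 = 6*(-21) - 37 = -126 - 37 = -163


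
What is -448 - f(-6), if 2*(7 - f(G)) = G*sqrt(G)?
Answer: -455 - 3*I*sqrt(6) ≈ -455.0 - 7.3485*I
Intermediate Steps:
f(G) = 7 - G**(3/2)/2 (f(G) = 7 - G*sqrt(G)/2 = 7 - G**(3/2)/2)
-448 - f(-6) = -448 - (7 - (-3)*I*sqrt(6)) = -448 - (7 + 3*I*sqrt(6)) = -448 + (-7 - 3*I*sqrt(6)) = -455 - 3*I*sqrt(6)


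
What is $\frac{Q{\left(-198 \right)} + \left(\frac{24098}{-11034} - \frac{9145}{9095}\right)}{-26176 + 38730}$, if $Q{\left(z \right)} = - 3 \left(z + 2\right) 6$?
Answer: $\frac{17686482310}{62992350171} \approx 0.28077$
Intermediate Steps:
$Q{\left(z \right)} = -36 - 18 z$ ($Q{\left(z \right)} = - 3 \left(2 + z\right) 6 = \left(-6 - 3 z\right) 6 = -36 - 18 z$)
$\frac{Q{\left(-198 \right)} + \left(\frac{24098}{-11034} - \frac{9145}{9095}\right)}{-26176 + 38730} = \frac{\left(-36 - -3564\right) + \left(\frac{24098}{-11034} - \frac{9145}{9095}\right)}{-26176 + 38730} = \frac{\left(-36 + 3564\right) + \left(24098 \left(- \frac{1}{11034}\right) - \frac{1829}{1819}\right)}{12554} = \left(3528 - \frac{32007724}{10035423}\right) \frac{1}{12554} = \frac{35372964620}{10035423} \cdot \frac{1}{12554} = \frac{17686482310}{62992350171}$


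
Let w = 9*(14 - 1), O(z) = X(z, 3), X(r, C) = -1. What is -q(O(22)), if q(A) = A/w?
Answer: 1/117 ≈ 0.0085470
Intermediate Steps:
O(z) = -1
w = 117 (w = 9*13 = 117)
q(A) = A/117
-q(O(22)) = -(-1)/117 = -1*(-1/117) = 1/117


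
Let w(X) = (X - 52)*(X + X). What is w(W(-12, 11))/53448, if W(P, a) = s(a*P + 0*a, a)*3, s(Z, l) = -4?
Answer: 64/2227 ≈ 0.028738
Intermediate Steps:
W(P, a) = -12 (W(P, a) = -4*3 = -12)
w(X) = 2*X*(-52 + X) (w(X) = (-52 + X)*(2*X) = 2*X*(-52 + X))
w(W(-12, 11))/53448 = (2*(-12)*(-52 - 12))/53448 = (2*(-12)*(-64))*(1/53448) = 1536*(1/53448) = 64/2227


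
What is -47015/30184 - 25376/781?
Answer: -6633619/194824 ≈ -34.049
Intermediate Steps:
-47015/30184 - 25376/781 = -6633619/194824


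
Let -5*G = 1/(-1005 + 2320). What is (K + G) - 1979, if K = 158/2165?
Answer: -5633956188/2846975 ≈ -1978.9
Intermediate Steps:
K = 158/2165 (K = 158*(1/2165) = 158/2165 ≈ 0.072979)
G = -1/6575 (G = -1/(5*(-1005 + 2320)) = -⅕/1315 = -⅕*1/1315 = -1/6575 ≈ -0.00015209)
(K + G) - 1979 = (158/2165 - 1/6575) - 1979 = 207337/2846975 - 1979 = -5633956188/2846975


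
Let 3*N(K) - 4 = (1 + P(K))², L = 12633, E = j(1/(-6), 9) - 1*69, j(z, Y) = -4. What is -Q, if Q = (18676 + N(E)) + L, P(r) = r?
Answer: -99115/3 ≈ -33038.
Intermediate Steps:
E = -73 (E = -4 - 1*69 = -4 - 69 = -73)
N(K) = 4/3 + (1 + K)²/3
Q = 99115/3 (Q = (18676 + (4/3 + (1 - 73)²/3)) + 12633 = (18676 + (4/3 + (⅓)*(-72)²)) + 12633 = (18676 + (4/3 + (⅓)*5184)) + 12633 = (18676 + (4/3 + 1728)) + 12633 = (18676 + 5188/3) + 12633 = 61216/3 + 12633 = 99115/3 ≈ 33038.)
-Q = -1*99115/3 = -99115/3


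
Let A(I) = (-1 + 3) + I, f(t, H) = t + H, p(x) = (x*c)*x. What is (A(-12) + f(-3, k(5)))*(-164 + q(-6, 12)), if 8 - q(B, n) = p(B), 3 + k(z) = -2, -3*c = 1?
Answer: 2592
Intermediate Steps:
c = -⅓ (c = -⅓*1 = -⅓ ≈ -0.33333)
k(z) = -5 (k(z) = -3 - 2 = -5)
p(x) = -x²/3 (p(x) = (x*(-⅓))*x = (-x/3)*x = -x²/3)
q(B, n) = 8 + B²/3 (q(B, n) = 8 - (-1)*B²/3 = 8 + B²/3)
f(t, H) = H + t
A(I) = 2 + I
(A(-12) + f(-3, k(5)))*(-164 + q(-6, 12)) = ((2 - 12) + (-5 - 3))*(-164 + (8 + (⅓)*(-6)²)) = (-10 - 8)*(-164 + (8 + (⅓)*36)) = -18*(-164 + (8 + 12)) = -18*(-164 + 20) = -18*(-144) = 2592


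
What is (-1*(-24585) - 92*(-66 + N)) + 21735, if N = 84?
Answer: 44664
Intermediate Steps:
(-1*(-24585) - 92*(-66 + N)) + 21735 = (-1*(-24585) - 92*(-66 + 84)) + 21735 = (24585 - 92*18) + 21735 = (24585 - 1656) + 21735 = 22929 + 21735 = 44664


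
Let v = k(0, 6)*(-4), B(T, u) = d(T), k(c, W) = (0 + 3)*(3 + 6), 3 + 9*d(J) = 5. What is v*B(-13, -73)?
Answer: -24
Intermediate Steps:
d(J) = 2/9 (d(J) = -⅓ + (⅑)*5 = -⅓ + 5/9 = 2/9)
k(c, W) = 27 (k(c, W) = 3*9 = 27)
B(T, u) = 2/9
v = -108 (v = 27*(-4) = -108)
v*B(-13, -73) = -108*2/9 = -24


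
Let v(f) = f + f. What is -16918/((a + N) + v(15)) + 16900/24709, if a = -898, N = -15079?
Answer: 687531162/394034423 ≈ 1.7449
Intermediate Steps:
v(f) = 2*f
-16918/((a + N) + v(15)) + 16900/24709 = -16918/((-898 - 15079) + 2*15) + 16900/24709 = -16918/(-15977 + 30) + 16900*(1/24709) = -16918/(-15947) + 16900/24709 = -16918*(-1/15947) + 16900/24709 = 16918/15947 + 16900/24709 = 687531162/394034423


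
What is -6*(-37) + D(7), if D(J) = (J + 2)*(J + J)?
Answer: 348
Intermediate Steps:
D(J) = 2*J*(2 + J) (D(J) = (2 + J)*(2*J) = 2*J*(2 + J))
-6*(-37) + D(7) = -6*(-37) + 2*7*(2 + 7) = 222 + 2*7*9 = 222 + 126 = 348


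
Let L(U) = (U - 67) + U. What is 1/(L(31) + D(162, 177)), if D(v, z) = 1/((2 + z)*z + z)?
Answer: -31860/159299 ≈ -0.20000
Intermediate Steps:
D(v, z) = 1/(z + z*(2 + z)) (D(v, z) = 1/(z*(2 + z) + z) = 1/(z + z*(2 + z)))
L(U) = -67 + 2*U (L(U) = (-67 + U) + U = -67 + 2*U)
1/(L(31) + D(162, 177)) = 1/((-67 + 2*31) + 1/(177*(3 + 177))) = 1/((-67 + 62) + (1/177)/180) = 1/(-5 + (1/177)*(1/180)) = 1/(-5 + 1/31860) = 1/(-159299/31860) = -31860/159299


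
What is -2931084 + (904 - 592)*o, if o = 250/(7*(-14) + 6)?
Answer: -67434432/23 ≈ -2.9319e+6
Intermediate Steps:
o = -125/46 (o = 250/(-98 + 6) = 250/(-92) = 250*(-1/92) = -125/46 ≈ -2.7174)
-2931084 + (904 - 592)*o = -2931084 + (904 - 592)*(-125/46) = -2931084 + 312*(-125/46) = -2931084 - 19500/23 = -67434432/23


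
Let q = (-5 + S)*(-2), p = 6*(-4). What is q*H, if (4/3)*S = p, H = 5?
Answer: 230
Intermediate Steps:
p = -24
S = -18 (S = (¾)*(-24) = -18)
q = 46 (q = (-5 - 18)*(-2) = -23*(-2) = 46)
q*H = 46*5 = 230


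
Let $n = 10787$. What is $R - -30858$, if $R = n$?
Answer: $41645$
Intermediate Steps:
$R = 10787$
$R - -30858 = 10787 - -30858 = 10787 + 30858 = 41645$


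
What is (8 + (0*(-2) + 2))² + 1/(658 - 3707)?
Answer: 304899/3049 ≈ 100.00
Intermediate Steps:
(8 + (0*(-2) + 2))² + 1/(658 - 3707) = (8 + (0 + 2))² + 1/(-3049) = (8 + 2)² - 1/3049 = 10² - 1/3049 = 100 - 1/3049 = 304899/3049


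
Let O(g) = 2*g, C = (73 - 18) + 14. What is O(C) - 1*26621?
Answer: -26483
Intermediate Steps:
C = 69 (C = 55 + 14 = 69)
O(C) - 1*26621 = 2*69 - 1*26621 = 138 - 26621 = -26483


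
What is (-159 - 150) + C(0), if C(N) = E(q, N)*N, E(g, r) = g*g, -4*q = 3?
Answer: -309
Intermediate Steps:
q = -3/4 (q = -1/4*3 = -3/4 ≈ -0.75000)
E(g, r) = g**2
C(N) = 9*N/16 (C(N) = (-3/4)**2*N = 9*N/16)
(-159 - 150) + C(0) = (-159 - 150) + (9/16)*0 = -309 + 0 = -309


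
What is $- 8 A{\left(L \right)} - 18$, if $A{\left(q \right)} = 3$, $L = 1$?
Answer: $-42$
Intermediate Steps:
$- 8 A{\left(L \right)} - 18 = \left(-8\right) 3 - 18 = -24 - 18 = -42$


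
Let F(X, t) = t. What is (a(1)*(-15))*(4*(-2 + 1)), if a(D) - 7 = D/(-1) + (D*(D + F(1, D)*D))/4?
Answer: 390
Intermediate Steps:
a(D) = 7 - D + D*(D + D**2)/4 (a(D) = 7 + (D/(-1) + (D*(D + D*D))/4) = 7 + (D*(-1) + (D*(D + D**2))*(1/4)) = 7 + (-D + D*(D + D**2)/4) = 7 - D + D*(D + D**2)/4)
(a(1)*(-15))*(4*(-2 + 1)) = ((7 - 1*1 + (1/4)*1**2 + (1/4)*1**3)*(-15))*(4*(-2 + 1)) = ((7 - 1 + (1/4)*1 + (1/4)*1)*(-15))*(4*(-1)) = ((7 - 1 + 1/4 + 1/4)*(-15))*(-4) = ((13/2)*(-15))*(-4) = -195/2*(-4) = 390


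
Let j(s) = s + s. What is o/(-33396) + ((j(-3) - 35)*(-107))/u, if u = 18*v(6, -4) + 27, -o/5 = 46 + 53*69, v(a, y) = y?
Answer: -2111233/21780 ≈ -96.934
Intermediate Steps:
j(s) = 2*s
o = -18515 (o = -5*(46 + 53*69) = -5*(46 + 3657) = -5*3703 = -18515)
u = -45 (u = 18*(-4) + 27 = -72 + 27 = -45)
o/(-33396) + ((j(-3) - 35)*(-107))/u = -18515/(-33396) + ((2*(-3) - 35)*(-107))/(-45) = -18515*(-1/33396) + ((-6 - 35)*(-107))*(-1/45) = 805/1452 - 41*(-107)*(-1/45) = 805/1452 + 4387*(-1/45) = 805/1452 - 4387/45 = -2111233/21780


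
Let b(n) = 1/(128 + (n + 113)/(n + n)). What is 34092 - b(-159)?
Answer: 694624341/20375 ≈ 34092.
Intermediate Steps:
b(n) = 1/(128 + (113 + n)/(2*n)) (b(n) = 1/(128 + (113 + n)/((2*n))) = 1/(128 + (113 + n)*(1/(2*n))) = 1/(128 + (113 + n)/(2*n)))
34092 - b(-159) = 34092 - 2*(-159)/(113 + 257*(-159)) = 34092 - 2*(-159)/(113 - 40863) = 34092 - 2*(-159)/(-40750) = 34092 - 2*(-159)*(-1)/40750 = 34092 - 1*159/20375 = 34092 - 159/20375 = 694624341/20375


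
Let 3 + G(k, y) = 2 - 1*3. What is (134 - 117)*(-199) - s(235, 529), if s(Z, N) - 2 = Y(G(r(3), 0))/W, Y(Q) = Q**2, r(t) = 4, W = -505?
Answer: -1709409/505 ≈ -3385.0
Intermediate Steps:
G(k, y) = -4 (G(k, y) = -3 + (2 - 1*3) = -3 + (2 - 3) = -3 - 1 = -4)
s(Z, N) = 994/505 (s(Z, N) = 2 + (-4)**2/(-505) = 2 + 16*(-1/505) = 2 - 16/505 = 994/505)
(134 - 117)*(-199) - s(235, 529) = (134 - 117)*(-199) - 1*994/505 = 17*(-199) - 994/505 = -3383 - 994/505 = -1709409/505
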